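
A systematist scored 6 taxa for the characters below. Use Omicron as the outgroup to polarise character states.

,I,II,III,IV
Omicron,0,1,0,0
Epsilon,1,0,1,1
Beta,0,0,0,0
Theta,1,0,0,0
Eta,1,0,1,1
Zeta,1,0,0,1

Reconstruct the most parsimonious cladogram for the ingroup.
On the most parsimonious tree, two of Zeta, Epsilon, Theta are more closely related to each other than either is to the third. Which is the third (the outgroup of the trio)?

Theta

Character polarity is set by the outgroup: the derived state is whichever differs from the outgroup's state, so for II the derived state is '0', and for the remaining characters it is '1'.
I: derived state '1' in Epsilon, Eta, Theta, and Zeta only — synapomorphy for {Epsilon, Eta, Theta, Zeta}.
II (derived state '0') is shared by all ingroup taxa — unites the whole ingroup.
Only Epsilon and Eta show the derived state '1' for III, supporting them as a clade.
IV: derived state '1' in Epsilon, Eta, and Zeta only — synapomorphy for {Epsilon, Eta, Zeta}.
Most parsimonious ingroup topology: ((((Epsilon,Eta),Zeta),Theta),Beta).
Zeta and Epsilon share a more recent common ancestor with each other than either does with Theta, so Theta is the least closely related of the three.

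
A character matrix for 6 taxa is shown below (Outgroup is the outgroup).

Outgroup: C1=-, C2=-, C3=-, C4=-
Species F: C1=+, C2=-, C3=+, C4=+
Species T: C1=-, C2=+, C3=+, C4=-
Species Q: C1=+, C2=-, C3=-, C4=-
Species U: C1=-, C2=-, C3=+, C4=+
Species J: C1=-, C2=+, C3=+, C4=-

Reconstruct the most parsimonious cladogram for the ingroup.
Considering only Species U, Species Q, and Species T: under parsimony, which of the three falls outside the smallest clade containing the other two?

The outgroup has state '-' for every character, so '+' is the derived state throughout.
C1 (state '+') occurs in Species F and Species Q but conflicts with the nesting implied by the other characters — most parsimoniously interpreted as homoplasy.
Only Species J and Species T show the derived state '+' for C2, supporting them as a clade.
Only Species F, Species J, Species T, and Species U show the derived state '+' for C3, supporting them as a clade.
C4 (derived state '+') is shared by Species F and Species U — a synapomorphy uniting that clade.
Most parsimonious ingroup topology: (((Species F,Species U),(Species T,Species J)),Species Q).
Species T and Species U share a more recent common ancestor with each other than either does with Species Q, so Species Q is the least closely related of the three.

Species Q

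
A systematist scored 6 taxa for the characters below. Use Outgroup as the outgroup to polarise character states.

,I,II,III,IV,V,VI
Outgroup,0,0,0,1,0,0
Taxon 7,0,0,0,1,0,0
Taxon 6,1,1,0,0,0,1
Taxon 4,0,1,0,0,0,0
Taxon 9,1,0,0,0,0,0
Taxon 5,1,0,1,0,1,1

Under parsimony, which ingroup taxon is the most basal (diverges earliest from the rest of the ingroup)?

Character polarity is set by the outgroup: the derived state is whichever differs from the outgroup's state, so for IV the derived state is '0', and for the remaining characters it is '1'.
I: derived state '1' in Taxon 5, Taxon 6, and Taxon 9 only — synapomorphy for {Taxon 5, Taxon 6, Taxon 9}.
II groups Taxon 4 and Taxon 6, which is incompatible with the clades supported by the remaining characters; treating it as convergent (homoplasy) costs fewer steps than any alternative tree.
III (derived state '1') is unique to Taxon 5 (autapomorphy; uninformative for grouping).
IV: derived state '0' in Taxon 4, Taxon 5, Taxon 6, and Taxon 9 only — synapomorphy for {Taxon 4, Taxon 5, Taxon 6, Taxon 9}.
V: derived state '1' in Taxon 5 only — an autapomorphy, so it tells us nothing about relationships among taxa.
Only Taxon 5 and Taxon 6 show the derived state '1' for VI, supporting them as a clade.
Most parsimonious ingroup topology: (Taxon 7,(((Taxon 6,Taxon 5),Taxon 9),Taxon 4)).
Taxon 7 is sister to the clade containing all other ingroup taxa, so it is the earliest-diverging (most basal) ingroup lineage.

Taxon 7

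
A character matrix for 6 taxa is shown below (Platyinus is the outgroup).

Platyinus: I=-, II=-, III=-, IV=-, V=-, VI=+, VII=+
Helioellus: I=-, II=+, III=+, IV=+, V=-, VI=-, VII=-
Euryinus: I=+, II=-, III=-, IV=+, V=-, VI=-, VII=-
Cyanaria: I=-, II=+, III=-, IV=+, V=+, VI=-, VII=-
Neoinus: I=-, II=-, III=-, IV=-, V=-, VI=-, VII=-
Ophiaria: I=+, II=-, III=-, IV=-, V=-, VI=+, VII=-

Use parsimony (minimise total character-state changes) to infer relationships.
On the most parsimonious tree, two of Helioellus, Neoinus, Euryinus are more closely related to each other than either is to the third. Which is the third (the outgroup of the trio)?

Character polarity is set by the outgroup: the derived state is whichever differs from the outgroup's state, so for VI, VII the derived state is '-', and for the remaining characters it is '+'.
I groups Euryinus and Ophiaria, which is incompatible with the clades supported by the remaining characters; treating it as convergent (homoplasy) costs fewer steps than any alternative tree.
Only Cyanaria and Helioellus show the derived state '+' for II, supporting them as a clade.
III: derived state '+' in Helioellus only — an autapomorphy, so it tells us nothing about relationships among taxa.
IV: derived state '+' in Cyanaria, Euryinus, and Helioellus only — synapomorphy for {Cyanaria, Euryinus, Helioellus}.
V: derived state '+' in Cyanaria only — an autapomorphy, so it tells us nothing about relationships among taxa.
Only Cyanaria, Euryinus, Helioellus, and Neoinus show the derived state '-' for VI, supporting them as a clade.
All ingroup taxa share the derived state '-' for VII; it defines the ingroup but does not resolve relationships within it.
Most parsimonious ingroup topology: ((((Helioellus,Cyanaria),Euryinus),Neoinus),Ophiaria).
Euryinus and Helioellus share a more recent common ancestor with each other than either does with Neoinus, so Neoinus is the least closely related of the three.

Neoinus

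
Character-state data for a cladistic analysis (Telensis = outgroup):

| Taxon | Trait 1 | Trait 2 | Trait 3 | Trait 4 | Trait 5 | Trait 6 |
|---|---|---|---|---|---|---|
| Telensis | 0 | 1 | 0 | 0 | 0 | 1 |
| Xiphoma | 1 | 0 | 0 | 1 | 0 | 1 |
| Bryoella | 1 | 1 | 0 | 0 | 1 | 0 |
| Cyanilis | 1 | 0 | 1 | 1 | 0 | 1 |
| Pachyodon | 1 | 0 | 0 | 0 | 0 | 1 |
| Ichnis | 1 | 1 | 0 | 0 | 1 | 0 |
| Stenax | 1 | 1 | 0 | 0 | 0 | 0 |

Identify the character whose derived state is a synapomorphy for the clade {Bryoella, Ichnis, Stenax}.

Trait 6

Character polarity is set by the outgroup: the derived state is whichever differs from the outgroup's state, so for Trait 2, Trait 6 the derived state is '0', and for the remaining characters it is '1'.
Trait 1 (derived state '1') is shared by all ingroup taxa — unites the whole ingroup.
Only Cyanilis, Pachyodon, and Xiphoma show the derived state '0' for Trait 2, supporting them as a clade.
Trait 3 (derived state '1') is unique to Cyanilis (autapomorphy; uninformative for grouping).
Trait 4: derived state '1' in Cyanilis and Xiphoma only — synapomorphy for {Cyanilis, Xiphoma}.
Trait 5 (derived state '1') is shared by Bryoella and Ichnis — a synapomorphy uniting that clade.
Trait 6: derived state '0' in Bryoella, Ichnis, and Stenax only — synapomorphy for {Bryoella, Ichnis, Stenax}.
Most parsimonious ingroup topology: (((Xiphoma,Cyanilis),Pachyodon),((Bryoella,Ichnis),Stenax)).
The clade {Bryoella, Ichnis, Stenax} is supported by Trait 6: its derived state '0' occurs in exactly those taxa and in no other taxon (including the outgroup).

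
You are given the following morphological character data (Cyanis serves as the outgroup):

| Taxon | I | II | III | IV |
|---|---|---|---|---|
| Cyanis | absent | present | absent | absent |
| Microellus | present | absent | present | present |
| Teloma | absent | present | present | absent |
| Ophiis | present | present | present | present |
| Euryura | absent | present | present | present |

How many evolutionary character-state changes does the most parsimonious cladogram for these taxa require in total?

Character polarity is set by the outgroup: the derived state is whichever differs from the outgroup's state, so for II the derived state is 'absent', and for the remaining characters it is 'present'.
I (derived state 'present') is shared by Microellus and Ophiis — a synapomorphy uniting that clade.
II: derived state 'absent' in Microellus only — an autapomorphy, so it tells us nothing about relationships among taxa.
III (derived state 'present') is shared by all ingroup taxa — unites the whole ingroup.
IV (derived state 'present') is shared by Euryura, Microellus, and Ophiis — a synapomorphy uniting that clade.
Most parsimonious ingroup topology: (((Microellus,Ophiis),Euryura),Teloma).
Changes per character on this tree: I: 1; II: 1; III: 1; IV: 1.
Total = 4.

4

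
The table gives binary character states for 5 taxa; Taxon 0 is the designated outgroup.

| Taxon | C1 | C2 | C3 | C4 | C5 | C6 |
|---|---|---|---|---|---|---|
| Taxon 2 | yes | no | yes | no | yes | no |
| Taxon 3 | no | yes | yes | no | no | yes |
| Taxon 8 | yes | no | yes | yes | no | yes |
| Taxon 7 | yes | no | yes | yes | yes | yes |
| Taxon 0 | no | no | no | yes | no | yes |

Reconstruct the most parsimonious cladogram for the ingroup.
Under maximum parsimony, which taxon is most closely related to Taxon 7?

Taxon 2

Character polarity is set by the outgroup: the derived state is whichever differs from the outgroup's state, so for C4, C6 the derived state is 'no', and for the remaining characters it is 'yes'.
C1 (derived state 'yes') is shared by Taxon 2, Taxon 7, and Taxon 8 — a synapomorphy uniting that clade.
C2 (derived state 'yes') is unique to Taxon 3 (autapomorphy; uninformative for grouping).
C3 (derived state 'yes') is shared by all ingroup taxa — unites the whole ingroup.
C4 (state 'no') occurs in Taxon 2 and Taxon 3 but conflicts with the nesting implied by the other characters — most parsimoniously interpreted as homoplasy.
C5: derived state 'yes' in Taxon 2 and Taxon 7 only — synapomorphy for {Taxon 2, Taxon 7}.
C6 (derived state 'no') is unique to Taxon 2 (autapomorphy; uninformative for grouping).
Most parsimonious ingroup topology: (Taxon 3,(Taxon 8,(Taxon 2,Taxon 7))).
Taxon 7 and Taxon 2 form a cherry on this tree, so they are sister taxa.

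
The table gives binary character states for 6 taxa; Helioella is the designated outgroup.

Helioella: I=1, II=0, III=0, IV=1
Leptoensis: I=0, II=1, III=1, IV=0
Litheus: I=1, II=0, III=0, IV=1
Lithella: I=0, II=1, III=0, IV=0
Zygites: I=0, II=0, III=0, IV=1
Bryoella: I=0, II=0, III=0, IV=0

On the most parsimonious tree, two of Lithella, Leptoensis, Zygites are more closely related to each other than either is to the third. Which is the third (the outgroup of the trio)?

Character polarity is set by the outgroup: the derived state is whichever differs from the outgroup's state, so for I, IV the derived state is '0', and for the remaining characters it is '1'.
I (derived state '0') is shared by Bryoella, Leptoensis, Lithella, and Zygites — a synapomorphy uniting that clade.
II (derived state '1') is shared by Leptoensis and Lithella — a synapomorphy uniting that clade.
III (derived state '1') is unique to Leptoensis (autapomorphy; uninformative for grouping).
IV (derived state '0') is shared by Bryoella, Leptoensis, and Lithella — a synapomorphy uniting that clade.
Most parsimonious ingroup topology: ((((Leptoensis,Lithella),Bryoella),Zygites),Litheus).
Lithella and Leptoensis share a more recent common ancestor with each other than either does with Zygites, so Zygites is the least closely related of the three.

Zygites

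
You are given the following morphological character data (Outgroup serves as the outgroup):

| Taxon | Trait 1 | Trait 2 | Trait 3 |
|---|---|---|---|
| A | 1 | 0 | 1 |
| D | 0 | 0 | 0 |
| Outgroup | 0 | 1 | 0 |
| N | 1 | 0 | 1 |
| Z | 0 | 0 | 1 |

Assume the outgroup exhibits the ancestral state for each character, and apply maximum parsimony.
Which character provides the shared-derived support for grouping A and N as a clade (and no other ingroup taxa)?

Character polarity is set by the outgroup: the derived state is whichever differs from the outgroup's state, so for Trait 2 the derived state is '0', and for the remaining characters it is '1'.
Trait 1: derived state '1' in A and N only — synapomorphy for {A, N}.
All ingroup taxa share the derived state '0' for Trait 2; it defines the ingroup but does not resolve relationships within it.
Trait 3 (derived state '1') is shared by A, N, and Z — a synapomorphy uniting that clade.
Most parsimonious ingroup topology: (((A,N),Z),D).
The clade {A, N} is supported by Trait 1: its derived state '1' occurs in exactly those taxa and in no other taxon (including the outgroup).

Trait 1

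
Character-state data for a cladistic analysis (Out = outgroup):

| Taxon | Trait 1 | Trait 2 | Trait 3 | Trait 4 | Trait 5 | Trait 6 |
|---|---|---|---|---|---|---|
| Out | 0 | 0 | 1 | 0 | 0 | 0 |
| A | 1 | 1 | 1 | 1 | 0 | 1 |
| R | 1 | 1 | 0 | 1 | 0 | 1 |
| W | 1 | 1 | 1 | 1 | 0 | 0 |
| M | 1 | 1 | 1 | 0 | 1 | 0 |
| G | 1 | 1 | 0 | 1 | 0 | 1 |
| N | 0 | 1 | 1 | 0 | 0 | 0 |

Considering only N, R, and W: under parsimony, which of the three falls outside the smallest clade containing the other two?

N

Character polarity is set by the outgroup: the derived state is whichever differs from the outgroup's state, so for Trait 3 the derived state is '0', and for the remaining characters it is '1'.
Trait 1 (derived state '1') is shared by A, G, M, R, and W — a synapomorphy uniting that clade.
All ingroup taxa share the derived state '1' for Trait 2; it defines the ingroup but does not resolve relationships within it.
Trait 3 (derived state '0') is shared by G and R — a synapomorphy uniting that clade.
Trait 4: derived state '1' in A, G, R, and W only — synapomorphy for {A, G, R, W}.
Trait 5 (derived state '1') is unique to M (autapomorphy; uninformative for grouping).
Only A, G, and R show the derived state '1' for Trait 6, supporting them as a clade.
Most parsimonious ingroup topology: ((((A,(R,G)),W),M),N).
R and W share a more recent common ancestor with each other than either does with N, so N is the least closely related of the three.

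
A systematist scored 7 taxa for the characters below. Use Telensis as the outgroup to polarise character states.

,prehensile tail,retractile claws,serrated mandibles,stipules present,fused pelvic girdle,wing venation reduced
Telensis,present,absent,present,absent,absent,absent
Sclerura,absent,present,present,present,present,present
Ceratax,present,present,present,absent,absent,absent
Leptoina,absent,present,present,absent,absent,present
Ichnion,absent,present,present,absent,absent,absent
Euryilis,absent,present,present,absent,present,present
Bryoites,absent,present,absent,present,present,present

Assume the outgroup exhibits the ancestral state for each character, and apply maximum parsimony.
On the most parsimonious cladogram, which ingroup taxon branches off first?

Character polarity is set by the outgroup: the derived state is whichever differs from the outgroup's state, so for prehensile tail, serrated mandibles the derived state is 'absent', and for the remaining characters it is 'present'.
prehensile tail: derived state 'absent' in Bryoites, Euryilis, Ichnion, Leptoina, and Sclerura only — synapomorphy for {Bryoites, Euryilis, Ichnion, Leptoina, Sclerura}.
All ingroup taxa share the derived state 'present' for retractile claws; it defines the ingroup but does not resolve relationships within it.
serrated mandibles (derived state 'absent') is unique to Bryoites (autapomorphy; uninformative for grouping).
Only Bryoites and Sclerura show the derived state 'present' for stipules present, supporting them as a clade.
Only Bryoites, Euryilis, and Sclerura show the derived state 'present' for fused pelvic girdle, supporting them as a clade.
wing venation reduced (derived state 'present') is shared by Bryoites, Euryilis, Leptoina, and Sclerura — a synapomorphy uniting that clade.
Most parsimonious ingroup topology: (((((Sclerura,Bryoites),Euryilis),Leptoina),Ichnion),Ceratax).
Ceratax is sister to the clade containing all other ingroup taxa, so it is the earliest-diverging (most basal) ingroup lineage.

Ceratax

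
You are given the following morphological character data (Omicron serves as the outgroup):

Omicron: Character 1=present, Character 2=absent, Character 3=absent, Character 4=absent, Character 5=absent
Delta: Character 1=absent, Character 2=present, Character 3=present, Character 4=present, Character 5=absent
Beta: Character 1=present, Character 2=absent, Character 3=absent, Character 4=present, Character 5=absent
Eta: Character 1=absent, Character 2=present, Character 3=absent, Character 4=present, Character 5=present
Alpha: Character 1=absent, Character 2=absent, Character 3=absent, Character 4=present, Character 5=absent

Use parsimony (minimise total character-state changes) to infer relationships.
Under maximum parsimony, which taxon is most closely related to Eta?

Delta

Character polarity is set by the outgroup: the derived state is whichever differs from the outgroup's state, so for Character 1 the derived state is 'absent', and for the remaining characters it is 'present'.
Character 1 (derived state 'absent') is shared by Alpha, Delta, and Eta — a synapomorphy uniting that clade.
Character 2: derived state 'present' in Delta and Eta only — synapomorphy for {Delta, Eta}.
Character 3 (derived state 'present') is unique to Delta (autapomorphy; uninformative for grouping).
Character 4 (derived state 'present') is shared by all ingroup taxa — unites the whole ingroup.
Character 5: derived state 'present' in Eta only — an autapomorphy, so it tells us nothing about relationships among taxa.
Most parsimonious ingroup topology: (((Delta,Eta),Alpha),Beta).
Eta and Delta form a cherry on this tree, so they are sister taxa.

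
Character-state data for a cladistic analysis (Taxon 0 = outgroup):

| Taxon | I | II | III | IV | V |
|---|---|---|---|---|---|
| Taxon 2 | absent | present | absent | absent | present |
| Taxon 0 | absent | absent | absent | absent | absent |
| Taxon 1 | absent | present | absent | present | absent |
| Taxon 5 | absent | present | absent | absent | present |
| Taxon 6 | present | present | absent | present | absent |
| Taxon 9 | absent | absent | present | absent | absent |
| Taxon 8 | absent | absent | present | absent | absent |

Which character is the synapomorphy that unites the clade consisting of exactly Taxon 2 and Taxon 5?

V

The outgroup has state 'absent' for every character, so 'present' is the derived state throughout.
I: derived state 'present' in Taxon 6 only — an autapomorphy, so it tells us nothing about relationships among taxa.
II (derived state 'present') is shared by Taxon 1, Taxon 2, Taxon 5, and Taxon 6 — a synapomorphy uniting that clade.
III (derived state 'present') is shared by Taxon 8 and Taxon 9 — a synapomorphy uniting that clade.
IV: derived state 'present' in Taxon 1 and Taxon 6 only — synapomorphy for {Taxon 1, Taxon 6}.
V: derived state 'present' in Taxon 2 and Taxon 5 only — synapomorphy for {Taxon 2, Taxon 5}.
Most parsimonious ingroup topology: ((Taxon 9,Taxon 8),((Taxon 2,Taxon 5),(Taxon 1,Taxon 6))).
The clade {Taxon 2, Taxon 5} is supported by V: its derived state 'present' occurs in exactly those taxa and in no other taxon (including the outgroup).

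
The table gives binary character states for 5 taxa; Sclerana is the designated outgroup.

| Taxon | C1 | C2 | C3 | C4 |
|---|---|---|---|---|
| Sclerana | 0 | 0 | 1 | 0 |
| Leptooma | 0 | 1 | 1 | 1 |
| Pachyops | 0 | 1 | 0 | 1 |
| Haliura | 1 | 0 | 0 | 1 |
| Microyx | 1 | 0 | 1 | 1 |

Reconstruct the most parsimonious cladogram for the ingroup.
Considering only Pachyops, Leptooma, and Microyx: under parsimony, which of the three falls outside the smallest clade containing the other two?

Microyx

Character polarity is set by the outgroup: the derived state is whichever differs from the outgroup's state, so for C3 the derived state is '0', and for the remaining characters it is '1'.
C1 (derived state '1') is shared by Haliura and Microyx — a synapomorphy uniting that clade.
Only Leptooma and Pachyops show the derived state '1' for C2, supporting them as a clade.
C3 (state '0') occurs in Haliura and Pachyops but conflicts with the nesting implied by the other characters — most parsimoniously interpreted as homoplasy.
C4 (derived state '1') is shared by all ingroup taxa — unites the whole ingroup.
Most parsimonious ingroup topology: ((Leptooma,Pachyops),(Haliura,Microyx)).
Leptooma and Pachyops share a more recent common ancestor with each other than either does with Microyx, so Microyx is the least closely related of the three.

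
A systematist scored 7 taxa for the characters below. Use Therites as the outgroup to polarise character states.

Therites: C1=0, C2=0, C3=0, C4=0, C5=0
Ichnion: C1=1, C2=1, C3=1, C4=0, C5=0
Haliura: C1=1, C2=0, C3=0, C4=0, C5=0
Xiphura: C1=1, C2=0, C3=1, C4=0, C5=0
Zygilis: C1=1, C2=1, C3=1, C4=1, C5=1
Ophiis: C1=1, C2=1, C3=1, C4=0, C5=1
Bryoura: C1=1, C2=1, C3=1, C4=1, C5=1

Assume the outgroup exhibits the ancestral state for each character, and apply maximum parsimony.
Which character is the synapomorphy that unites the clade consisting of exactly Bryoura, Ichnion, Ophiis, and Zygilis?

C2

The outgroup has state '0' for every character, so '1' is the derived state throughout.
C1 (derived state '1') is shared by all ingroup taxa — unites the whole ingroup.
C2 (derived state '1') is shared by Bryoura, Ichnion, Ophiis, and Zygilis — a synapomorphy uniting that clade.
Only Bryoura, Ichnion, Ophiis, Xiphura, and Zygilis show the derived state '1' for C3, supporting them as a clade.
C4 (derived state '1') is shared by Bryoura and Zygilis — a synapomorphy uniting that clade.
C5 (derived state '1') is shared by Bryoura, Ophiis, and Zygilis — a synapomorphy uniting that clade.
Most parsimonious ingroup topology: (((Ichnion,((Zygilis,Bryoura),Ophiis)),Xiphura),Haliura).
The clade {Bryoura, Ichnion, Ophiis, Zygilis} is supported by C2: its derived state '1' occurs in exactly those taxa and in no other taxon (including the outgroup).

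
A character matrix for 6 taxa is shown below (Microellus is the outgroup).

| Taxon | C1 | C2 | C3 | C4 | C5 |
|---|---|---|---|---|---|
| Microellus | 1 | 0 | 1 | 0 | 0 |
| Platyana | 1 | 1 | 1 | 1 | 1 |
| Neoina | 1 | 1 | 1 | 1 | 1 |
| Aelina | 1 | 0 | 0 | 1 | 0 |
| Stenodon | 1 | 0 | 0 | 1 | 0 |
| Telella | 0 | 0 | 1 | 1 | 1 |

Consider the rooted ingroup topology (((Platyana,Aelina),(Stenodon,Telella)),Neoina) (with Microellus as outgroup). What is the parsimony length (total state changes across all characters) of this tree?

9

Map each character onto (((Platyana,Aelina),(Stenodon,Telella)),Neoina) (rooted by Microellus) and count the minimum state changes it requires (Fitch parsimony):
C1: 1; C2: 2; C3: 2; C4: 1; C5: 3.
Total tree length = 9.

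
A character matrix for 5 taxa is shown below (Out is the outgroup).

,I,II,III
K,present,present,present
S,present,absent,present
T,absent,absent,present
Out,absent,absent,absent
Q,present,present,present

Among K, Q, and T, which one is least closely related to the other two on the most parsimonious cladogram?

T

The outgroup has state 'absent' for every character, so 'present' is the derived state throughout.
I (derived state 'present') is shared by K, Q, and S — a synapomorphy uniting that clade.
II: derived state 'present' in K and Q only — synapomorphy for {K, Q}.
III (derived state 'present') is shared by all ingroup taxa — unites the whole ingroup.
Most parsimonious ingroup topology: (((Q,K),S),T).
K and Q share a more recent common ancestor with each other than either does with T, so T is the least closely related of the three.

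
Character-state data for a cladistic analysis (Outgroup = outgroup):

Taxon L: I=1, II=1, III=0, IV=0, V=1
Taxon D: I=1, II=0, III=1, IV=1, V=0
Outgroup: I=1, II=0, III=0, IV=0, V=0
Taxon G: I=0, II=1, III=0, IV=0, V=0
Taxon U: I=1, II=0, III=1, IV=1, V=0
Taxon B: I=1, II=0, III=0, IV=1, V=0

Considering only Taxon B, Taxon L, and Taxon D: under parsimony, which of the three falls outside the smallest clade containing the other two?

Character polarity is set by the outgroup: the derived state is whichever differs from the outgroup's state, so for I the derived state is '0', and for the remaining characters it is '1'.
I: derived state '0' in Taxon G only — an autapomorphy, so it tells us nothing about relationships among taxa.
Only Taxon G and Taxon L show the derived state '1' for II, supporting them as a clade.
Only Taxon D and Taxon U show the derived state '1' for III, supporting them as a clade.
IV (derived state '1') is shared by Taxon B, Taxon D, and Taxon U — a synapomorphy uniting that clade.
V: derived state '1' in Taxon L only — an autapomorphy, so it tells us nothing about relationships among taxa.
Most parsimonious ingroup topology: ((Taxon G,Taxon L),((Taxon D,Taxon U),Taxon B)).
Taxon D and Taxon B share a more recent common ancestor with each other than either does with Taxon L, so Taxon L is the least closely related of the three.

Taxon L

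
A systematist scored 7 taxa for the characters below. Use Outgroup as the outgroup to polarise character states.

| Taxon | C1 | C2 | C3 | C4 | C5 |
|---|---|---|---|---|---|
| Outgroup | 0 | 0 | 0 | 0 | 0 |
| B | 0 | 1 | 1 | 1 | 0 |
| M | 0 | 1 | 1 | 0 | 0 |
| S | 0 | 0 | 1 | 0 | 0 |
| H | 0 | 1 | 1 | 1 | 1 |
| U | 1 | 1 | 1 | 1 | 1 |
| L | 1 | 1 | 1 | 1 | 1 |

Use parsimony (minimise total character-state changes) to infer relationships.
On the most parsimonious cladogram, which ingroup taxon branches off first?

The outgroup has state '0' for every character, so '1' is the derived state throughout.
Only L and U show the derived state '1' for C1, supporting them as a clade.
Only B, H, L, M, and U show the derived state '1' for C2, supporting them as a clade.
C3 (derived state '1') is shared by all ingroup taxa — unites the whole ingroup.
Only B, H, L, and U show the derived state '1' for C4, supporting them as a clade.
Only H, L, and U show the derived state '1' for C5, supporting them as a clade.
Most parsimonious ingroup topology: (((B,(H,(U,L))),M),S).
S is sister to the clade containing all other ingroup taxa, so it is the earliest-diverging (most basal) ingroup lineage.

S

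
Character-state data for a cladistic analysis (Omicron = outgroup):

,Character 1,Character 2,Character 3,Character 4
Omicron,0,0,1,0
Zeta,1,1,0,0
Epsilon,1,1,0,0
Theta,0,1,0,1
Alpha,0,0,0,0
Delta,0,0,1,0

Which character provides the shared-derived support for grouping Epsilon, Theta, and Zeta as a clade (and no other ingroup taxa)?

Character polarity is set by the outgroup: the derived state is whichever differs from the outgroup's state, so for Character 3 the derived state is '0', and for the remaining characters it is '1'.
Only Epsilon and Zeta show the derived state '1' for Character 1, supporting them as a clade.
Character 2 (derived state '1') is shared by Epsilon, Theta, and Zeta — a synapomorphy uniting that clade.
Character 3 (derived state '0') is shared by Alpha, Epsilon, Theta, and Zeta — a synapomorphy uniting that clade.
Character 4: derived state '1' in Theta only — an autapomorphy, so it tells us nothing about relationships among taxa.
Most parsimonious ingroup topology: ((((Zeta,Epsilon),Theta),Alpha),Delta).
The clade {Epsilon, Theta, Zeta} is supported by Character 2: its derived state '1' occurs in exactly those taxa and in no other taxon (including the outgroup).

Character 2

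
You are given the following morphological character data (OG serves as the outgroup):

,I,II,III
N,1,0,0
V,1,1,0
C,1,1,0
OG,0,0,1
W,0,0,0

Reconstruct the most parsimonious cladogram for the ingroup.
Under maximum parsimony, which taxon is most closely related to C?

Character polarity is set by the outgroup: the derived state is whichever differs from the outgroup's state, so for III the derived state is '0', and for the remaining characters it is '1'.
Only C, N, and V show the derived state '1' for I, supporting them as a clade.
II: derived state '1' in C and V only — synapomorphy for {C, V}.
All ingroup taxa share the derived state '0' for III; it defines the ingroup but does not resolve relationships within it.
Most parsimonious ingroup topology: (W,(N,(C,V))).
C and V form a cherry on this tree, so they are sister taxa.

V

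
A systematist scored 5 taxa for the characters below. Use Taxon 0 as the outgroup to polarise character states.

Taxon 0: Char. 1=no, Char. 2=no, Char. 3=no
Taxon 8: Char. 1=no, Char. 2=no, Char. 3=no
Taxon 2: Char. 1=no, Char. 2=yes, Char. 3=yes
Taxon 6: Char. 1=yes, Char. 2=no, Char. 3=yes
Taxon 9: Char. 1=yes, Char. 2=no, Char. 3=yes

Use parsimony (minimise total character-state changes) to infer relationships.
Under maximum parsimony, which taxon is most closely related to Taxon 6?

Taxon 9

The outgroup has state 'no' for every character, so 'yes' is the derived state throughout.
Char. 1 (derived state 'yes') is shared by Taxon 6 and Taxon 9 — a synapomorphy uniting that clade.
Char. 2: derived state 'yes' in Taxon 2 only — an autapomorphy, so it tells us nothing about relationships among taxa.
Char. 3: derived state 'yes' in Taxon 2, Taxon 6, and Taxon 9 only — synapomorphy for {Taxon 2, Taxon 6, Taxon 9}.
Most parsimonious ingroup topology: (Taxon 8,(Taxon 2,(Taxon 6,Taxon 9))).
Taxon 6 and Taxon 9 form a cherry on this tree, so they are sister taxa.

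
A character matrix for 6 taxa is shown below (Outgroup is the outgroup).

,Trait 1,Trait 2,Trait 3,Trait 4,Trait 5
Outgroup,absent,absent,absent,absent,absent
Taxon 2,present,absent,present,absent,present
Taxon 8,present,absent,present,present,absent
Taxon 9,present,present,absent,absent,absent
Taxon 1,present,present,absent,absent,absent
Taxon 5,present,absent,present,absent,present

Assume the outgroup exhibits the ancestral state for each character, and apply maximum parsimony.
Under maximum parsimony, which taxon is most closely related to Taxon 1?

The outgroup has state 'absent' for every character, so 'present' is the derived state throughout.
All ingroup taxa share the derived state 'present' for Trait 1; it defines the ingroup but does not resolve relationships within it.
Trait 2 (derived state 'present') is shared by Taxon 1 and Taxon 9 — a synapomorphy uniting that clade.
Trait 3 (derived state 'present') is shared by Taxon 2, Taxon 5, and Taxon 8 — a synapomorphy uniting that clade.
Trait 4 (derived state 'present') is unique to Taxon 8 (autapomorphy; uninformative for grouping).
Trait 5: derived state 'present' in Taxon 2 and Taxon 5 only — synapomorphy for {Taxon 2, Taxon 5}.
Most parsimonious ingroup topology: (((Taxon 2,Taxon 5),Taxon 8),(Taxon 9,Taxon 1)).
Taxon 1 and Taxon 9 form a cherry on this tree, so they are sister taxa.

Taxon 9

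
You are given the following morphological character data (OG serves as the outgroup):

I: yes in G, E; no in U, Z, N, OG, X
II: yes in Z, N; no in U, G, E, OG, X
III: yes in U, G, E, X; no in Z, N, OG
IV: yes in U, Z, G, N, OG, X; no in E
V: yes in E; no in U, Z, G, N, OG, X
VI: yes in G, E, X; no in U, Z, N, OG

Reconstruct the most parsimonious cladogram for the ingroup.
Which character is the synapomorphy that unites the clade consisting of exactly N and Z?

Character polarity is set by the outgroup: the derived state is whichever differs from the outgroup's state, so for IV the derived state is 'no', and for the remaining characters it is 'yes'.
I: derived state 'yes' in E and G only — synapomorphy for {E, G}.
II: derived state 'yes' in N and Z only — synapomorphy for {N, Z}.
III: derived state 'yes' in E, G, U, and X only — synapomorphy for {E, G, U, X}.
IV: derived state 'no' in E only — an autapomorphy, so it tells us nothing about relationships among taxa.
V (derived state 'yes') is unique to E (autapomorphy; uninformative for grouping).
Only E, G, and X show the derived state 'yes' for VI, supporting them as a clade.
Most parsimonious ingroup topology: ((N,Z),(((E,G),X),U)).
The clade {N, Z} is supported by II: its derived state 'yes' occurs in exactly those taxa and in no other taxon (including the outgroup).

II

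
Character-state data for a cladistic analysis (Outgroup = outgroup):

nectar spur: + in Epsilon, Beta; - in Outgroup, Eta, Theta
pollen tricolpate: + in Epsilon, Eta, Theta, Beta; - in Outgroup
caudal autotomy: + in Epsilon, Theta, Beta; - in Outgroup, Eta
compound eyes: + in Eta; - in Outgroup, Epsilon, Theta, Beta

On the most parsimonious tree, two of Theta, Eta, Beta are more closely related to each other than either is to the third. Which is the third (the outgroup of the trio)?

Eta

The outgroup has state '-' for every character, so '+' is the derived state throughout.
nectar spur (derived state '+') is shared by Beta and Epsilon — a synapomorphy uniting that clade.
pollen tricolpate (derived state '+') is shared by all ingroup taxa — unites the whole ingroup.
Only Beta, Epsilon, and Theta show the derived state '+' for caudal autotomy, supporting them as a clade.
compound eyes (derived state '+') is unique to Eta (autapomorphy; uninformative for grouping).
Most parsimonious ingroup topology: (((Epsilon,Beta),Theta),Eta).
Theta and Beta share a more recent common ancestor with each other than either does with Eta, so Eta is the least closely related of the three.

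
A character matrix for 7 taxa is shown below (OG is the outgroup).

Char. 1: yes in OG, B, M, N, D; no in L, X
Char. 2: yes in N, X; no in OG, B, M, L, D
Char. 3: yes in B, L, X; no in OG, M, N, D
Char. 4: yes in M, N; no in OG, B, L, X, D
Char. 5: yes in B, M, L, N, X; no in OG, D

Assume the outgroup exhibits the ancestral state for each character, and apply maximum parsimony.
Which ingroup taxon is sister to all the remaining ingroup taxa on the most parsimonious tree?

D

Character polarity is set by the outgroup: the derived state is whichever differs from the outgroup's state, so for Char. 1 the derived state is 'no', and for the remaining characters it is 'yes'.
Only L and X show the derived state 'no' for Char. 1, supporting them as a clade.
Char. 2 groups N and X, which is incompatible with the clades supported by the remaining characters; treating it as convergent (homoplasy) costs fewer steps than any alternative tree.
Char. 3: derived state 'yes' in B, L, and X only — synapomorphy for {B, L, X}.
Only M and N show the derived state 'yes' for Char. 4, supporting them as a clade.
Only B, L, M, N, and X show the derived state 'yes' for Char. 5, supporting them as a clade.
Most parsimonious ingroup topology: (((B,(L,X)),(M,N)),D).
D is sister to the clade containing all other ingroup taxa, so it is the earliest-diverging (most basal) ingroup lineage.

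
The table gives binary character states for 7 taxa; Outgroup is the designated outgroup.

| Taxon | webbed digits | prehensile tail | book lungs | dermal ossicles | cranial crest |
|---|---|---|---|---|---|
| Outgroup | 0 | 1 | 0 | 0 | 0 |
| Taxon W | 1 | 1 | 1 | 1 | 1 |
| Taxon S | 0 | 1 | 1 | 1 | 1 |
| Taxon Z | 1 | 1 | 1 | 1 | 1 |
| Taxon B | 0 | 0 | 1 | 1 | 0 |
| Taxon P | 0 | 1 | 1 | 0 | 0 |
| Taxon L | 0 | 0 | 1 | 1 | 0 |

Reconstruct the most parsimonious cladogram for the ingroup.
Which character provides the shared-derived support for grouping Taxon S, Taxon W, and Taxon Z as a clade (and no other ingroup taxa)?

Character polarity is set by the outgroup: the derived state is whichever differs from the outgroup's state, so for prehensile tail the derived state is '0', and for the remaining characters it is '1'.
Only Taxon W and Taxon Z show the derived state '1' for webbed digits, supporting them as a clade.
prehensile tail: derived state '0' in Taxon B and Taxon L only — synapomorphy for {Taxon B, Taxon L}.
All ingroup taxa share the derived state '1' for book lungs; it defines the ingroup but does not resolve relationships within it.
Only Taxon B, Taxon L, Taxon S, Taxon W, and Taxon Z show the derived state '1' for dermal ossicles, supporting them as a clade.
cranial crest (derived state '1') is shared by Taxon S, Taxon W, and Taxon Z — a synapomorphy uniting that clade.
Most parsimonious ingroup topology: ((((Taxon W,Taxon Z),Taxon S),(Taxon B,Taxon L)),Taxon P).
The clade {Taxon S, Taxon W, Taxon Z} is supported by cranial crest: its derived state '1' occurs in exactly those taxa and in no other taxon (including the outgroup).

cranial crest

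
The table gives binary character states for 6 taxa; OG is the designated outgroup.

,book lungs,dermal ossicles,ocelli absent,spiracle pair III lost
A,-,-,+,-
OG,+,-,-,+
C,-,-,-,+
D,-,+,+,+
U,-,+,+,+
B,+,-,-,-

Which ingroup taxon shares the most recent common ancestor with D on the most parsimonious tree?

Character polarity is set by the outgroup: the derived state is whichever differs from the outgroup's state, so for book lungs, spiracle pair III lost the derived state is '-', and for the remaining characters it is '+'.
book lungs: derived state '-' in A, C, D, and U only — synapomorphy for {A, C, D, U}.
dermal ossicles (derived state '+') is shared by D and U — a synapomorphy uniting that clade.
ocelli absent: derived state '+' in A, D, and U only — synapomorphy for {A, D, U}.
spiracle pair III lost groups A and B, which is incompatible with the clades supported by the remaining characters; treating it as convergent (homoplasy) costs fewer steps than any alternative tree.
Most parsimonious ingroup topology: (B,(((D,U),A),C)).
D and U form a cherry on this tree, so they are sister taxa.

U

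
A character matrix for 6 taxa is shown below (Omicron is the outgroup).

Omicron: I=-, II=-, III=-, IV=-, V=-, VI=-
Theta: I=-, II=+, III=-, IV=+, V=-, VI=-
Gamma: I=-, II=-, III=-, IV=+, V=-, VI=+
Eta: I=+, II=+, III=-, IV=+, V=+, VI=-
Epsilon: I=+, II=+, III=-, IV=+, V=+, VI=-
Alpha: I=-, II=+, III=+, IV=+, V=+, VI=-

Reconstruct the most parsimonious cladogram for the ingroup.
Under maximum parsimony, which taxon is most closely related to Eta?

Epsilon

The outgroup has state '-' for every character, so '+' is the derived state throughout.
I (derived state '+') is shared by Epsilon and Eta — a synapomorphy uniting that clade.
II: derived state '+' in Alpha, Epsilon, Eta, and Theta only — synapomorphy for {Alpha, Epsilon, Eta, Theta}.
III (derived state '+') is unique to Alpha (autapomorphy; uninformative for grouping).
All ingroup taxa share the derived state '+' for IV; it defines the ingroup but does not resolve relationships within it.
V: derived state '+' in Alpha, Epsilon, and Eta only — synapomorphy for {Alpha, Epsilon, Eta}.
VI (derived state '+') is unique to Gamma (autapomorphy; uninformative for grouping).
Most parsimonious ingroup topology: ((Theta,((Eta,Epsilon),Alpha)),Gamma).
Eta and Epsilon form a cherry on this tree, so they are sister taxa.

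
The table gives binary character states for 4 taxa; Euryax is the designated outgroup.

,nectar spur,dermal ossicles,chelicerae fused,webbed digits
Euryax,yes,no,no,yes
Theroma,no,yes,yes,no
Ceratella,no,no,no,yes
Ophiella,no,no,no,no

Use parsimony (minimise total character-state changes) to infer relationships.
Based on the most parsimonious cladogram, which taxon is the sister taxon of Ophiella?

Theroma

Character polarity is set by the outgroup: the derived state is whichever differs from the outgroup's state, so for nectar spur, webbed digits the derived state is 'no', and for the remaining characters it is 'yes'.
All ingroup taxa share the derived state 'no' for nectar spur; it defines the ingroup but does not resolve relationships within it.
dermal ossicles (derived state 'yes') is unique to Theroma (autapomorphy; uninformative for grouping).
chelicerae fused: derived state 'yes' in Theroma only — an autapomorphy, so it tells us nothing about relationships among taxa.
webbed digits: derived state 'no' in Ophiella and Theroma only — synapomorphy for {Ophiella, Theroma}.
Most parsimonious ingroup topology: ((Theroma,Ophiella),Ceratella).
Ophiella and Theroma form a cherry on this tree, so they are sister taxa.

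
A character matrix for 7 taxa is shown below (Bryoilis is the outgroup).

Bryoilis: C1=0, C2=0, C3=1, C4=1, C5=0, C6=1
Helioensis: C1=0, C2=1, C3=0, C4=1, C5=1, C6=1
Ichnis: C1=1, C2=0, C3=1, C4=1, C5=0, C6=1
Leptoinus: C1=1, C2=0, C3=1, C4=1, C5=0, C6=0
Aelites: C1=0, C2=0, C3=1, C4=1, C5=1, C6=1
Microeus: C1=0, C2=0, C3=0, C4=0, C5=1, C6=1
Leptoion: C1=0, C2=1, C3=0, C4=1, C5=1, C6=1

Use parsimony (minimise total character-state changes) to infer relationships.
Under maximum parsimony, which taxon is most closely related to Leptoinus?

Character polarity is set by the outgroup: the derived state is whichever differs from the outgroup's state, so for C3, C4, C6 the derived state is '0', and for the remaining characters it is '1'.
C1 (derived state '1') is shared by Ichnis and Leptoinus — a synapomorphy uniting that clade.
C2 (derived state '1') is shared by Helioensis and Leptoion — a synapomorphy uniting that clade.
Only Helioensis, Leptoion, and Microeus show the derived state '0' for C3, supporting them as a clade.
C4 (derived state '0') is unique to Microeus (autapomorphy; uninformative for grouping).
C5: derived state '1' in Aelites, Helioensis, Leptoion, and Microeus only — synapomorphy for {Aelites, Helioensis, Leptoion, Microeus}.
C6 (derived state '0') is unique to Leptoinus (autapomorphy; uninformative for grouping).
Most parsimonious ingroup topology: ((((Helioensis,Leptoion),Microeus),Aelites),(Ichnis,Leptoinus)).
Leptoinus and Ichnis form a cherry on this tree, so they are sister taxa.

Ichnis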